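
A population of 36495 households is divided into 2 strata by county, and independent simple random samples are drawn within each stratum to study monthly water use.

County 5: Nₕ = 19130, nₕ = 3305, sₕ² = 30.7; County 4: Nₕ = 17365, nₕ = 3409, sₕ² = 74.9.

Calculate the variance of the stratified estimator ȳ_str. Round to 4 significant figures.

Var(ȳ_str) = Σₕ Wₕ²(1 − fₕ)sₕ²/nₕ with Wₕ = Nₕ/N, N = 36495.
County 5: Wₕ = 0.52418139; term = 0.52418139²·(1 − 0.17276529)·30.7/3305 = 0.0021113433.
County 4: Wₕ = 0.47581861; term = 0.47581861²·(1 − 0.19631443)·74.9/3409 = 0.0039978255.
Sum = 0.0061091688.

0.006109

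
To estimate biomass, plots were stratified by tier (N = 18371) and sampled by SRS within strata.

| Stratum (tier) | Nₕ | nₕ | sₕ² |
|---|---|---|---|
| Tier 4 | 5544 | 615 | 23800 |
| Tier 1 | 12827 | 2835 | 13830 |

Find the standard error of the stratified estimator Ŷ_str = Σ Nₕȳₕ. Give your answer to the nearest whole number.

Var(Ŷ_str) = Σₕ Nₕ²(1 − fₕ)sₕ²/nₕ.
Tier 4: 5544²·(1 − 615/5544)·23800/615 = 1.0575085 × 10^9.
Tier 1: 12827²·(1 − 2835/12827)·13830/2835 = 6.2523983 × 10^8.
Sum = 1.6827483 × 10^9.
SE = √(1.6827483 × 10^9) = 41021.

41021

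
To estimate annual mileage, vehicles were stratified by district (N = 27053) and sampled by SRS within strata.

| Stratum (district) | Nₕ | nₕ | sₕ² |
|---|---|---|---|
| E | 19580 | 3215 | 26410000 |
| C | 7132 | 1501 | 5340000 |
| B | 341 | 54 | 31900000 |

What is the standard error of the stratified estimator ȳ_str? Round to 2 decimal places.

62.22

Var(ȳ_str) = Σₕ Wₕ²(1 − fₕ)sₕ²/nₕ with Wₕ = Nₕ/N, N = 27053.
E: Wₕ = 0.72376446; term = 0.72376446²·(1 − 0.16419816)·26410000/3215 = 3596.543.
C: Wₕ = 0.26363065; term = 0.26363065²·(1 − 0.21045990)·5340000/1501 = 195.22101.
B: Wₕ = 0.01260489; term = 0.01260489²·(1 − 0.15835777)·31900000/54 = 78.995497.
Sum = 3870.7595.
SE = √(3870.7595) = 62.22.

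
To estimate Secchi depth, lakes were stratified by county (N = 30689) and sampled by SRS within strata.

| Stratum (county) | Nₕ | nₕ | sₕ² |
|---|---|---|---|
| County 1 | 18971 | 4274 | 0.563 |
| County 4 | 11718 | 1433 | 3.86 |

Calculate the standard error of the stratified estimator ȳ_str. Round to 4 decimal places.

0.0196

Var(ȳ_str) = Σₕ Wₕ²(1 − fₕ)sₕ²/nₕ with Wₕ = Nₕ/N, N = 30689.
County 1: Wₕ = 0.61816938; term = 0.61816938²·(1 − 0.22529123)·0.563/4274 = 3.8996652 × 10^-5.
County 4: Wₕ = 0.38183062; term = 0.38183062²·(1 − 0.12229049)·3.86/1433 = 3.4469377 × 10^-4.
Sum = 3.8369042 × 10^-4.
SE = √(3.8369042 × 10^-4) = 0.0196.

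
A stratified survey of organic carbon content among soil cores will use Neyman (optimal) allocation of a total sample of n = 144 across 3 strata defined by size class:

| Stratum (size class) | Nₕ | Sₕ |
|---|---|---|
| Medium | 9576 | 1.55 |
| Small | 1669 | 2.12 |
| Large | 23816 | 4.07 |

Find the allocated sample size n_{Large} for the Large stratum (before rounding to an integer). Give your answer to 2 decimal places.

121.05

Neyman allocation: nₕ = n·NₕSₕ / Σⱼ NⱼSⱼ.
Σ NⱼSⱼ = 9576·1.55 + 1669·2.12 + 23816·4.07 = 115312.2.
n_{Large} = 144·23816·4.07 / 115312.2 = 121.05.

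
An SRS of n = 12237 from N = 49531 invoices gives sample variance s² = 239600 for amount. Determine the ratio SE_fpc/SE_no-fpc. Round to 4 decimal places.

0.8677

f = n/N = 12237/49531 = 0.24705740.
SE_no-fpc = √(s²/n) = 4.4249251; SE_fpc = √((1−f)s²/n) = 3.8396078.
Ratio = √(1−f) = 0.86772265.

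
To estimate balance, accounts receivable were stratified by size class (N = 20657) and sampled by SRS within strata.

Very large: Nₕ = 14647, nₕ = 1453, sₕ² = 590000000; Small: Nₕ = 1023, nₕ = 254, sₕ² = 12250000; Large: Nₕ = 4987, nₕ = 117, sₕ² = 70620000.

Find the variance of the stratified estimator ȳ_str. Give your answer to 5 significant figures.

218340

Var(ȳ_str) = Σₕ Wₕ²(1 − fₕ)sₕ²/nₕ with Wₕ = Nₕ/N, N = 20657.
Very large: Wₕ = 0.70905746; term = 0.70905746²·(1 − 0.09920120)·590000000/1453 = 183898.02.
Small: Wₕ = 0.04952316; term = 0.04952316²·(1 − 0.24828935)·12250000/254 = 88.913938.
Large: Wₕ = 0.24141937; term = 0.24141937²·(1 − 0.02346100)·70620000/117 = 34353.871.
Sum = 218340.8.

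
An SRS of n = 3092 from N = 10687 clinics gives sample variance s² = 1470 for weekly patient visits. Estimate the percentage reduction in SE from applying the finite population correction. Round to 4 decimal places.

15.6984

f = n/N = 3092/10687 = 0.28932348.
SE_no-fpc = √(s²/n) = 0.68950739; SE_fpc = √((1−f)s²/n) = 0.58126598.
Ratio = √(1−f) = 0.84301632. Reduction = 100·(1 − 0.84301632) = 15.6984%.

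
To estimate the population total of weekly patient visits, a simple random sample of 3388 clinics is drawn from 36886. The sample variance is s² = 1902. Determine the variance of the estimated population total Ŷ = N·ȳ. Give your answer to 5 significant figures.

6.9366 × 10^8

Var(Ŷ) = N²·Var(ȳ) = N²·(1 − n/N)·s²/n.
f = 3388/36886 = 0.09185057; Var(ȳ) = 0.90814943·1902/3388 = 0.50982887.
Var(Ŷ) = 36886² · 0.50982887 = 6.9366143 × 10^8.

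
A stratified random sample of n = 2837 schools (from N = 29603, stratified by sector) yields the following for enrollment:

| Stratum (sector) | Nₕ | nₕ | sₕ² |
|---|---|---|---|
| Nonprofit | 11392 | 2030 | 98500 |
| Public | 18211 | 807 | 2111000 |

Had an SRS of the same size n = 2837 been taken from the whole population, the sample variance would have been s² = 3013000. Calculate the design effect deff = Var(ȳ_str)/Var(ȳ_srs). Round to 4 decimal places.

Var(ȳ_str) = Σ Wₕ²(1−fₕ)sₕ²/nₕ with Wₕ = Nₕ/29603:
  Nonprofit: (11392/29603)²·(1−2030/11392)·98500/2030 = 5.9052373
  Public: (18211/29603)²·(1−807/18211)·2111000/807 = 946.0762
  → Var(ȳ_str) = 951.98144.
Var(ȳ_srs) = (1 − 2837/29603)·3013000/2837 = 960.25714.
deff = 951.98144 / 960.25714 = 0.9914.

0.9914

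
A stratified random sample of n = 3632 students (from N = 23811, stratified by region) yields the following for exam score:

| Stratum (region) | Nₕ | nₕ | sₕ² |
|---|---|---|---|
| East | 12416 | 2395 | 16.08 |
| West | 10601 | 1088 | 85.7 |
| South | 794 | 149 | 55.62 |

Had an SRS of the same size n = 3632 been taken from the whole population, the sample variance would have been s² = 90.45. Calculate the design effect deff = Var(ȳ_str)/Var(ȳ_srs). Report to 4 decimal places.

0.7496

Var(ȳ_str) = Σ Wₕ²(1−fₕ)sₕ²/nₕ with Wₕ = Nₕ/23811:
  East: (12416/23811)²·(1−2395/12416)·16.08/2395 = 0.001473391
  West: (10601/23811)²·(1−1088/10601)·85.7/1088 = 0.014010737
  South: (794/23811)²·(1−149/794)·55.62/149 = 3.371861 × 10^-4
  → Var(ȳ_str) = 0.015821314.
Var(ȳ_srs) = (1 − 3632/23811)·90.45/3632 = 0.02110497.
deff = 0.015821314 / 0.02110497 = 0.7496.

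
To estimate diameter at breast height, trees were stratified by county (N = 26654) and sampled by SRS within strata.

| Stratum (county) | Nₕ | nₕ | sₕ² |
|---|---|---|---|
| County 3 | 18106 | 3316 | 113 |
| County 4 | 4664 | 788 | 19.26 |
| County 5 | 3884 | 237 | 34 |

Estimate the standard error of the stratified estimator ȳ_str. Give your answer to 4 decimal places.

Var(ȳ_str) = Σₕ Wₕ²(1 − fₕ)sₕ²/nₕ with Wₕ = Nₕ/N, N = 26654.
County 3: Wₕ = 0.67929767; term = 0.67929767²·(1 − 0.18314371)·113/3316 = 0.012844873.
County 4: Wₕ = 0.17498312; term = 0.17498312²·(1 − 0.16895369)·19.26/788 = 6.2193871 × 10^-4.
County 5: Wₕ = 0.14571922; term = 0.14571922²·(1 − 0.06101957)·34/237 = 0.0028603605.
Sum = 0.016327172.
SE = √(0.016327172) = 0.1278.

0.1278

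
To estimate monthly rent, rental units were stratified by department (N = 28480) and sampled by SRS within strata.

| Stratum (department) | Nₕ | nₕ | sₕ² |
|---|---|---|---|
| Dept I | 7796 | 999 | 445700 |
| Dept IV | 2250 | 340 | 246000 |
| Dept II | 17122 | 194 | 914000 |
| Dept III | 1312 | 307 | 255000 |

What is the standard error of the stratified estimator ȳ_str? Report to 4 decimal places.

Var(ȳ_str) = Σₕ Wₕ²(1 − fₕ)sₕ²/nₕ with Wₕ = Nₕ/N, N = 28480.
Dept I: Wₕ = 0.27373596; term = 0.27373596²·(1 − 0.12814264)·445700/999 = 29.146491.
Dept IV: Wₕ = 0.07900281; term = 0.07900281²·(1 − 0.15111111)·246000/340 = 3.8334703.
Dept II: Wₕ = 0.60119382; term = 0.60119382²·(1 − 0.01133045)·914000/194 = 1683.5446.
Dept III: Wₕ = 0.04606742; term = 0.04606742²·(1 − 0.23399390)·255000/307 = 1.3502735.
Sum = 1717.8748.
SE = √(1717.8748) = 41.4473.

41.4473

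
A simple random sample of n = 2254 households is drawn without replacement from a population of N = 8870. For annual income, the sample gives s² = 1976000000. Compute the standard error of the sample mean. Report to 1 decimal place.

808.6

Under SRS without replacement, Var(ȳ) = (1 − f)·s²/n with f = n/N = 2254/8870 = 0.25411499.
Var(ȳ) = (1 − 0.25411499)·1976000000/2254 = 0.74588501·876663.71 = 653890.32.
SE(ȳ) = √(653890.32) = 808.6.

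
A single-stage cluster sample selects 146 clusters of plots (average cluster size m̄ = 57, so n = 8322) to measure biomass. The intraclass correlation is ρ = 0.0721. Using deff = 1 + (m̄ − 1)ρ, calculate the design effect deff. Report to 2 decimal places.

5.04

deff = 1 + (57 − 1)·0.0721 = 1 + 4.0376 = 5.0376.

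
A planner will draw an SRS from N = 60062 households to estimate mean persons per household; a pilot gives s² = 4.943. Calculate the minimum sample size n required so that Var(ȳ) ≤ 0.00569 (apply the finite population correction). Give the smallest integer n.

857

Without fpc, n₀ = s²/D = 4.943/0.00569 = 868.7170.
With fpc, (1 − n/N)·s²/n ≤ D requires n ≥ n₀/(1 + n₀/N) = 868.7170/(1 + 868.7170/60062) = 856.3313.
Rounding up, n = 857.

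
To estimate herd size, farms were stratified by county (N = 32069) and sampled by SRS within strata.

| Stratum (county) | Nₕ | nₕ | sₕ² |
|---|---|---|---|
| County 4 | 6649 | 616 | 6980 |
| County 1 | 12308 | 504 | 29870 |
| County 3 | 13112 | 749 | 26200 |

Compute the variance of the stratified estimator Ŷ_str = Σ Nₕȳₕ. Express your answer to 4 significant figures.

Var(Ŷ_str) = Σₕ Nₕ²(1 − fₕ)sₕ²/nₕ.
County 4: 6649²·(1 − 616/6649)·6980/616 = 4.545319 × 10^8.
County 1: 12308²·(1 − 504/12308)·29870/504 = 8.6103613 × 10^9.
County 3: 13112²·(1 − 749/13112)·26200/749 = 5.6703816 × 10^9.
Sum = 1.4735275 × 10^10.

1.474 × 10^10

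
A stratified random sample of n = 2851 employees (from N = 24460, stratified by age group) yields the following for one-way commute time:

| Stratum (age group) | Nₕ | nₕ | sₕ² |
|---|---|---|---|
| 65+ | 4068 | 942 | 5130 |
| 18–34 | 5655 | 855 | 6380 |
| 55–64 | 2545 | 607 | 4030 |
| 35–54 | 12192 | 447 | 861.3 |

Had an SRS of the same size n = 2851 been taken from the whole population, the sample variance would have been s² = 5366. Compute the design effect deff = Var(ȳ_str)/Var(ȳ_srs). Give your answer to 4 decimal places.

0.5835

Var(ȳ_str) = Σ Wₕ²(1−fₕ)sₕ²/nₕ with Wₕ = Nₕ/24460:
  65+: (4068/24460)²·(1−942/4068)·5130/942 = 0.11575066
  18–34: (5655/24460)²·(1−855/5655)·6380/855 = 0.3385443
  55–64: (2545/24460)²·(1−607/2545)·4030/607 = 0.054732465
  35–54: (12192/24460)²·(1−447/12192)·861.3/447 = 0.461171
  → Var(ȳ_str) = 0.97019843.
Var(ȳ_srs) = (1 − 2851/24460)·5366/2851 = 1.662768.
deff = 0.97019843 / 1.662768 = 0.5835.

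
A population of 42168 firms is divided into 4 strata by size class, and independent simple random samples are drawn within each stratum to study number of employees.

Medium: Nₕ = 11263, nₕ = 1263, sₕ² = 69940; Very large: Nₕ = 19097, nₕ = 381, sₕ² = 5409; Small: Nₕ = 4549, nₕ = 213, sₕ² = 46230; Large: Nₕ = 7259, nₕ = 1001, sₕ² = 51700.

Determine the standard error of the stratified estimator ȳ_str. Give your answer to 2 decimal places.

Var(ȳ_str) = Σₕ Wₕ²(1 − fₕ)sₕ²/nₕ with Wₕ = Nₕ/N, N = 42168.
Medium: Wₕ = 0.26709827; term = 0.26709827²·(1 − 0.11213709)·69940/1263 = 3.5076024.
Very large: Wₕ = 0.45287896; term = 0.45287896²·(1 − 0.01995078)·5409/381 = 2.8536729.
Small: Wₕ = 0.10787801; term = 0.10787801²·(1 − 0.04682348)·46230/213 = 2.4075953.
Large: Wₕ = 0.17214475; term = 0.17214475²·(1 − 0.13789778)·51700/1001 = 1.31948.
Sum = 10.088351.
SE = √(10.088351) = 3.18.

3.18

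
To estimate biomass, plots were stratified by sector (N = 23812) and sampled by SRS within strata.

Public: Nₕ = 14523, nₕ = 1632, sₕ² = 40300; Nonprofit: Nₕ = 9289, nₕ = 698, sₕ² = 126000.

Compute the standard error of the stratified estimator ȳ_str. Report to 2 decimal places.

Var(ȳ_str) = Σₕ Wₕ²(1 − fₕ)sₕ²/nₕ with Wₕ = Nₕ/N, N = 23812.
Public: Wₕ = 0.60990257; term = 0.60990257²·(1 − 0.11237348)·40300/1632 = 8.1533501.
Nonprofit: Wₕ = 0.39009743; term = 0.39009743²·(1 − 0.07514264)·126000/698 = 25.405986.
Sum = 33.559336.
SE = √(33.559336) = 5.79.

5.79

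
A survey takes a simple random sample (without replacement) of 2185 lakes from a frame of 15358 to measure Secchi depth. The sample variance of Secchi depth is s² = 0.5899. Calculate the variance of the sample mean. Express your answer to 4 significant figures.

2.316 × 10^-4

Under SRS without replacement, Var(ȳ) = (1 − f)·s²/n with f = n/N = 2185/15358 = 0.14227113.
Var(ȳ) = (1 − 0.14227113)·0.5899/2185 = 0.85772887·2.6997712 × 10^-4 = 2.3156717 × 10^-4.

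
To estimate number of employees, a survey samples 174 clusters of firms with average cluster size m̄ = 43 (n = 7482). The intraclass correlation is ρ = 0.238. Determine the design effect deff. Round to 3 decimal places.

deff = 1 + (43 − 1)·0.238 = 1 + 9.996 = 10.996.

10.996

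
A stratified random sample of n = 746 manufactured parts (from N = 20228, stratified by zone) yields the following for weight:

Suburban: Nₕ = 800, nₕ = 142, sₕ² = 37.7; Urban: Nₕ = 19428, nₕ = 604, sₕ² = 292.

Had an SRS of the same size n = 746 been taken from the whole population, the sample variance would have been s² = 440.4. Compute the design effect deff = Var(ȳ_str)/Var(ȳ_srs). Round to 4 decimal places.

Var(ȳ_str) = Σ Wₕ²(1−fₕ)sₕ²/nₕ with Wₕ = Nₕ/20228:
  Suburban: (800/20228)²·(1−142/800)·37.7/142 = 3.4155685 × 10^-4
  Urban: (19428/20228)²·(1−604/19428)·292/604 = 0.43209579
  → Var(ȳ_str) = 0.43243735.
Var(ȳ_srs) = (1 − 746/20228)·440.4/746 = 0.56857672.
deff = 0.43243735 / 0.56857672 = 0.7606.

0.7606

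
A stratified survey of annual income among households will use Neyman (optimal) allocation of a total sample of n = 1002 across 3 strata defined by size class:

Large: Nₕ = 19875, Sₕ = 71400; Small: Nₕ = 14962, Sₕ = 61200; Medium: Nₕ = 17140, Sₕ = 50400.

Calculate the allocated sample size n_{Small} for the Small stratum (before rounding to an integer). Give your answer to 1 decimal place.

Neyman allocation: nₕ = n·NₕSₕ / Σⱼ NⱼSⱼ.
Σ NⱼSⱼ = 19875·71400 + 14962·61200 + 17140·50400 = 3.1986054 × 10^9.
n_{Small} = 1002·14962·61200 / (3.1986054 × 10^9) = 286.8.

286.8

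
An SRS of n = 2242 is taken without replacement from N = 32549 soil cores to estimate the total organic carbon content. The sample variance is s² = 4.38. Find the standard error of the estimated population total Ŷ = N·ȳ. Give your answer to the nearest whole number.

Var(Ŷ) = N²·Var(ȳ) = N²·(1 − n/N)·s²/n.
f = 2242/32549 = 0.06888076; Var(ȳ) = 0.93111924·4.38/2242 = 0.0018190465.
Var(Ŷ) = 32549² · 0.0018190465 = 1.9271659 × 10^6.
SE(Ŷ) = √(1.9271659 × 10^6) = 1388.

1388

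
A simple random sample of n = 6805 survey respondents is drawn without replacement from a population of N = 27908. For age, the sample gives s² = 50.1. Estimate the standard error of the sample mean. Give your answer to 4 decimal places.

Under SRS without replacement, Var(ȳ) = (1 − f)·s²/n with f = n/N = 6805/27908 = 0.24383689.
Var(ȳ) = (1 − 0.24383689)·50.1/6805 = 0.75616311·0.0073622337 = 0.0055670495.
SE(ȳ) = √(0.0055670495) = 0.0746.

0.0746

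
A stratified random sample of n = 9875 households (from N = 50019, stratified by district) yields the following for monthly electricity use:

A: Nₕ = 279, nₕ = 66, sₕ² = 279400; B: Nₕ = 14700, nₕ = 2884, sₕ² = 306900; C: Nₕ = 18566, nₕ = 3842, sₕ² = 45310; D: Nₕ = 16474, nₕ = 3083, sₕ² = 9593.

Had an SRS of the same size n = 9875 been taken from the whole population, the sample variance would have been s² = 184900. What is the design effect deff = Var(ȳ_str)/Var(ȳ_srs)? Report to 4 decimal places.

0.6023

Var(ȳ_str) = Σ Wₕ²(1−fₕ)sₕ²/nₕ with Wₕ = Nₕ/50019:
  A: (279/50019)²·(1−66/279)·279400/66 = 0.10055328
  B: (14700/50019)²·(1−2884/14700)·306900/2884 = 7.3878733
  C: (18566/50019)²·(1−3842/18566)·45310/3842 = 1.2885784
  D: (16474/50019)²·(1−3083/16474)·9593/3083 = 0.27436138
  → Var(ȳ_str) = 9.0513664.
Var(ȳ_srs) = (1 − 9875/50019)·184900/9875 = 15.027455.
deff = 9.0513664 / 15.027455 = 0.6023.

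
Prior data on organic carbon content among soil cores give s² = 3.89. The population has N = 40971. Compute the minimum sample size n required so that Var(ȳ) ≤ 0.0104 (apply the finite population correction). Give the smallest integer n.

371

Without fpc, n₀ = s²/D = 3.89/0.0104 = 374.0385.
With fpc, (1 − n/N)·s²/n ≤ D requires n ≥ n₀/(1 + n₀/N) = 374.0385/(1 + 374.0385/40971) = 370.6547.
Rounding up, n = 371.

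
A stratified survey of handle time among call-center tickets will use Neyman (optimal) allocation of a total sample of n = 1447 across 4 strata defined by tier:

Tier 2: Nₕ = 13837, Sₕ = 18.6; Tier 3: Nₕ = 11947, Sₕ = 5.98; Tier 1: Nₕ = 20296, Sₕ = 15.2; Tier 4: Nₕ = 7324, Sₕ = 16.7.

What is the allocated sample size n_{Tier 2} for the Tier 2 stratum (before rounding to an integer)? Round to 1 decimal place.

Neyman allocation: nₕ = n·NₕSₕ / Σⱼ NⱼSⱼ.
Σ NⱼSⱼ = 13837·18.6 + 11947·5.98 + 20296·15.2 + 7324·16.7 = 759621.26.
n_{Tier 2} = 1447·13837·18.6 / 759621.26 = 490.3.

490.3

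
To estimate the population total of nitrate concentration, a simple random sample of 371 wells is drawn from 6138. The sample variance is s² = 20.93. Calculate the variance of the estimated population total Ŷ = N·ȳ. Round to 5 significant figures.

1.9970 × 10^6

Var(Ŷ) = N²·Var(ȳ) = N²·(1 − n/N)·s²/n.
f = 371/6138 = 0.06044314; Var(ȳ) = 0.93955686·20.93/371 = 0.053005189.
Var(Ŷ) = 6138² · 0.053005189 = 1.9969728 × 10^6.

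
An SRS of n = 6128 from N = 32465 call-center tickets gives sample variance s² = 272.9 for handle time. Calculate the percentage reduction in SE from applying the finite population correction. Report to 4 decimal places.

9.9310

f = n/N = 6128/32465 = 0.18875712.
SE_no-fpc = √(s²/n) = 0.21102912; SE_fpc = √((1−f)s²/n) = 0.19007187.
Ratio = √(1−f) = 0.90069022. Reduction = 100·(1 − 0.90069022) = 9.9310%.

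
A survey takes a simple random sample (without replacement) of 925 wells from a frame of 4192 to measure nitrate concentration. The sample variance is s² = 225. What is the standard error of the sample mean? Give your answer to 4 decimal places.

0.4354

Under SRS without replacement, Var(ȳ) = (1 − f)·s²/n with f = n/N = 925/4192 = 0.22065840.
Var(ȳ) = (1 − 0.22065840)·225/925 = 0.77934160·0.24324324 = 0.18956958.
SE(ȳ) = √(0.18956958) = 0.4354.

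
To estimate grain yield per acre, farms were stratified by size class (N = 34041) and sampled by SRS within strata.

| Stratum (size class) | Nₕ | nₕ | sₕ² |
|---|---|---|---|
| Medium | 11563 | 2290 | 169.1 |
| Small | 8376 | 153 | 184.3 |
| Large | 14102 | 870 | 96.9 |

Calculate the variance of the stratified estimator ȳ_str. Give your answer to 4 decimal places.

Var(ȳ_str) = Σₕ Wₕ²(1 − fₕ)sₕ²/nₕ with Wₕ = Nₕ/N, N = 34041.
Medium: Wₕ = 0.33967862; term = 0.33967862²·(1 − 0.19804549)·169.1/2290 = 0.0068327305.
Small: Wₕ = 0.24605623; term = 0.24605623²·(1 − 0.01826648)·184.3/153 = 0.071597234.
Large: Wₕ = 0.41426515; term = 0.41426515²·(1 − 0.06169338)·96.9/870 = 0.017935195.
Sum = 0.09636516.

0.0964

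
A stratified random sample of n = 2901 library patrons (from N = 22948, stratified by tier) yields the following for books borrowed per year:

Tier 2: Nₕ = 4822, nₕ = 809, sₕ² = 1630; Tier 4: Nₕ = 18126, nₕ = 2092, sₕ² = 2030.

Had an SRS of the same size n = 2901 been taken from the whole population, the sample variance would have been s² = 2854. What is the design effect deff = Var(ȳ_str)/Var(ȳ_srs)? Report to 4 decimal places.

0.7093

Var(ȳ_str) = Σ Wₕ²(1−fₕ)sₕ²/nₕ with Wₕ = Nₕ/22948:
  Tier 2: (4822/22948)²·(1−809/4822)·1630/809 = 0.074036481
  Tier 4: (18126/22948)²·(1−2092/18126)·2030/2092 = 0.53553583
  → Var(ȳ_str) = 0.60957231.
Var(ȳ_srs) = (1 − 2901/22948)·2854/2901 = 0.85943055.
deff = 0.60957231 / 0.85943055 = 0.7093.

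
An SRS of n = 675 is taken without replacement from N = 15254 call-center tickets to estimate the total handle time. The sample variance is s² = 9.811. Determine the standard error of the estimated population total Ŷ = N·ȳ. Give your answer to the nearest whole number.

Var(Ŷ) = N²·Var(ȳ) = N²·(1 − n/N)·s²/n.
f = 675/15254 = 0.04425069; Var(ȳ) = 0.95574931·9.811/675 = 0.013891639.
Var(Ŷ) = 15254² · 0.013891639 = 3.2323693 × 10^6.
SE(Ŷ) = √(3.2323693 × 10^6) = 1798.

1798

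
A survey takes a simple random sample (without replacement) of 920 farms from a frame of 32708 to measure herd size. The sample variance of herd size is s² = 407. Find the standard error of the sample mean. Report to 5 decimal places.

0.65570

Under SRS without replacement, Var(ȳ) = (1 − f)·s²/n with f = n/N = 920/32708 = 0.02812768.
Var(ȳ) = (1 − 0.02812768)·407/920 = 0.97187232·0.4423913 = 0.42994787.
SE(ȳ) = √(0.42994787) = 0.65570.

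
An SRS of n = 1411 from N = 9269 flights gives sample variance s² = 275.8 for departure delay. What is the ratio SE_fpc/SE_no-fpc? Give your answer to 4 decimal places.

f = n/N = 1411/9269 = 0.15222786.
SE_no-fpc = √(s²/n) = 0.44211334; SE_fpc = √((1−f)s²/n) = 0.40707384.
Ratio = √(1−f) = 0.92074543.

0.9207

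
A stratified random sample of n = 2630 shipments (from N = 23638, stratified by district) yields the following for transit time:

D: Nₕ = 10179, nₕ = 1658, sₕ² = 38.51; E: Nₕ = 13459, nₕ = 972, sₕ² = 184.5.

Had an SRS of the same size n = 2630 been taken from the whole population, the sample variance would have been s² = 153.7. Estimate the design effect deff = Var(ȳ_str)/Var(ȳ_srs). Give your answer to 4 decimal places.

Var(ȳ_str) = Σ Wₕ²(1−fₕ)sₕ²/nₕ with Wₕ = Nₕ/23638:
  D: (10179/23638)²·(1−1658/10179)·38.51/1658 = 0.003605481
  E: (13459/23638)²·(1−972/13459)·184.5/972 = 0.057092565
  → Var(ȳ_str) = 0.060698046.
Var(ȳ_srs) = (1 − 2630/23638)·153.7/2630 = 0.051938822.
deff = 0.060698046 / 0.051938822 = 1.1686.

1.1686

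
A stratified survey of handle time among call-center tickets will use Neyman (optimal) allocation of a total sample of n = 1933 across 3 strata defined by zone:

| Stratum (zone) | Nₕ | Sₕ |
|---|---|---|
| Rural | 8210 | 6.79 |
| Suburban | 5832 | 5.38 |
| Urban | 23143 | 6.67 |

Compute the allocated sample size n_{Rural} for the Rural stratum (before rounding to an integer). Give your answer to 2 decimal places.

446.22

Neyman allocation: nₕ = n·NₕSₕ / Σⱼ NⱼSⱼ.
Σ NⱼSⱼ = 8210·6.79 + 5832·5.38 + 23143·6.67 = 241485.87.
n_{Rural} = 1933·8210·6.79 / 241485.87 = 446.22.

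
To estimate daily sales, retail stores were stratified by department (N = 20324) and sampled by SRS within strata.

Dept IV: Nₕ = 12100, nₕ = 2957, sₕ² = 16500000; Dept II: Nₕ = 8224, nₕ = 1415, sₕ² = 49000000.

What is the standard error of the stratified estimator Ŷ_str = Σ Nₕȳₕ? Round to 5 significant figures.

Var(Ŷ_str) = Σₕ Nₕ²(1 − fₕ)sₕ²/nₕ.
Dept IV: 12100²·(1 − 2957/12100)·16500000/2957 = 6.1731483 × 10^11.
Dept II: 8224²·(1 − 1415/8224)·49000000/1415 = 1.9391262 × 10^12.
Sum = 2.556441 × 10^12.
SE = √(2.556441 × 10^12) = 1.5989 × 10^6.

1.5989 × 10^6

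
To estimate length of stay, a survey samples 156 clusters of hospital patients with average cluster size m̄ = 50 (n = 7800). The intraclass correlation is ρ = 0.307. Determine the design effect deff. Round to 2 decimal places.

deff = 1 + (50 − 1)·0.307 = 1 + 15.043 = 16.043.

16.04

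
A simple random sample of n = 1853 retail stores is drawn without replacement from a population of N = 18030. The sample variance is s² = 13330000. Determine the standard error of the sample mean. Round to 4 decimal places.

80.3394

Under SRS without replacement, Var(ȳ) = (1 − f)·s²/n with f = n/N = 1853/18030 = 0.10277316.
Var(ȳ) = (1 − 0.10277316)·13330000/1853 = 0.89722684·7193.7399 = 6454.4165.
SE(ȳ) = √(6454.4165) = 80.3394.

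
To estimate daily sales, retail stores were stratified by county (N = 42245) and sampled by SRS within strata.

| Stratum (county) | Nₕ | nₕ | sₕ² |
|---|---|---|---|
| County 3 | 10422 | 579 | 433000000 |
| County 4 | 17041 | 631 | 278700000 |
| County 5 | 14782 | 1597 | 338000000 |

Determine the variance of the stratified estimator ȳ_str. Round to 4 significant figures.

Var(ȳ_str) = Σₕ Wₕ²(1 − fₕ)sₕ²/nₕ with Wₕ = Nₕ/N, N = 42245.
County 3: Wₕ = 0.24670375; term = 0.24670375²·(1 − 0.05555556)·433000000/579 = 42987.012.
County 4: Wₕ = 0.40338502; term = 0.40338502²·(1 − 0.03702834)·278700000/631 = 69208.691.
County 5: Wₕ = 0.34991123; term = 0.34991123²·(1 − 0.10803680)·338000000/1597 = 23113.967.
Sum = 135309.67.

135300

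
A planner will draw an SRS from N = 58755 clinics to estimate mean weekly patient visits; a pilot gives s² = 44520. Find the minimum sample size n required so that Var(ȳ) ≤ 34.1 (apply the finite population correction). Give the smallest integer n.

Without fpc, n₀ = s²/D = 44520/34.1 = 1305.5718.
With fpc, (1 − n/N)·s²/n ≤ D requires n ≥ n₀/(1 + n₀/N) = 1305.5718/(1 + 1305.5718/58755) = 1277.1918.
Rounding up, n = 1278.

1278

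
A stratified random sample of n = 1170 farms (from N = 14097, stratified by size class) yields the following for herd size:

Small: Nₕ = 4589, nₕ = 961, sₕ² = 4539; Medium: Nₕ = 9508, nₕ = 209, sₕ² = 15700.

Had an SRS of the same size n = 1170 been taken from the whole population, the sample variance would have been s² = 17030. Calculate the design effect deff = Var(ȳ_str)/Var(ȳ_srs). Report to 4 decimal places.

Var(ȳ_str) = Σ Wₕ²(1−fₕ)sₕ²/nₕ with Wₕ = Nₕ/14097:
  Small: (4589/14097)²·(1−961/4589)·4539/961 = 0.39570244
  Medium: (9508/14097)²·(1−209/9508)·15700/209 = 33.421458
  → Var(ȳ_str) = 33.81716.
Var(ȳ_srs) = (1 − 1170/14097)·17030/1170 = 13.347497.
deff = 33.81716 / 13.347497 = 2.5336.

2.5336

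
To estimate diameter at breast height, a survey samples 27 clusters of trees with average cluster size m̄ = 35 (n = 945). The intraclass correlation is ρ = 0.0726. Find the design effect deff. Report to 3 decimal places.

3.468

deff = 1 + (35 − 1)·0.0726 = 1 + 2.4684 = 3.4684.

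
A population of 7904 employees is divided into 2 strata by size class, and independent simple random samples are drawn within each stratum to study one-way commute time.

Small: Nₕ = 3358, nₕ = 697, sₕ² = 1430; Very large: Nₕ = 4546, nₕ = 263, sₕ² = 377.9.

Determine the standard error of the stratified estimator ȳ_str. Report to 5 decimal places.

0.86097

Var(ȳ_str) = Σₕ Wₕ²(1 − fₕ)sₕ²/nₕ with Wₕ = Nₕ/N, N = 7904.
Small: Wₕ = 0.42484818; term = 0.42484818²·(1 − 0.20756403)·1430/697 = 0.29345057.
Very large: Wₕ = 0.57515182; term = 0.57515182²·(1 − 0.05785306)·377.9/263 = 0.44782134.
Sum = 0.74127191.
SE = √(0.74127191) = 0.86097.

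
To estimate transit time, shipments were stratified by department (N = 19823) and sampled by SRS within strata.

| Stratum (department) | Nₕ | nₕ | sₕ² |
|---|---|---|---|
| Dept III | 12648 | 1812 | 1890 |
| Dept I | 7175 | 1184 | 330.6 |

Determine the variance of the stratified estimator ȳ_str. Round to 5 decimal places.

Var(ȳ_str) = Σₕ Wₕ²(1 − fₕ)sₕ²/nₕ with Wₕ = Nₕ/N, N = 19823.
Dept III: Wₕ = 0.63804671; term = 0.63804671²·(1 − 0.14326376)·1890/1812 = 0.36379414.
Dept I: Wₕ = 0.36195329; term = 0.36195329²·(1 − 0.16501742)·330.6/1184 = 0.030544541.
Sum = 0.39433868.

0.39434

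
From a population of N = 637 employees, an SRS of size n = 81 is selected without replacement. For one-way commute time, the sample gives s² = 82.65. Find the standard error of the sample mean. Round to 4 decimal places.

0.9437

Under SRS without replacement, Var(ȳ) = (1 − f)·s²/n with f = n/N = 81/637 = 0.12715856.
Var(ȳ) = (1 − 0.12715856)·82.65/81 = 0.87284144·1.0203704 = 0.89062155.
SE(ȳ) = √(0.89062155) = 0.9437.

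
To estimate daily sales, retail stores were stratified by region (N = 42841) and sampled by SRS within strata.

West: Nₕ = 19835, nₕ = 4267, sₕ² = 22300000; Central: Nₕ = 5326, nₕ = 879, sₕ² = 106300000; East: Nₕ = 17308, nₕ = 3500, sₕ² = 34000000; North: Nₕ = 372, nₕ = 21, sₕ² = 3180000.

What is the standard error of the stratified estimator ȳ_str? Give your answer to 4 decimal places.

Var(ȳ_str) = Σₕ Wₕ²(1 − fₕ)sₕ²/nₕ with Wₕ = Nₕ/N, N = 42841.
West: Wₕ = 0.46299106; term = 0.46299106²·(1 − 0.21512478)·22300000/4267 = 879.28173.
Central: Wₕ = 0.12432016; term = 0.12432016²·(1 − 0.16503943)·106300000/879 = 1560.6068.
East: Wₕ = 0.40400551; term = 0.40400551²·(1 − 0.20221863)·34000000/3500 = 1264.9383.
North: Wₕ = 0.00868327; term = 0.00868327²·(1 − 0.05645161)·3180000/21 = 10.77305.
Sum = 3715.5999.
SE = √(3715.5999) = 60.9557.

60.9557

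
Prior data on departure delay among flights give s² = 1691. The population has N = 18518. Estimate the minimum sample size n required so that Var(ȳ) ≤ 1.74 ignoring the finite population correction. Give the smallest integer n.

972

Without fpc, n₀ = s²/D = 1691/1.74 = 971.8391.
Rounding up, n = 972.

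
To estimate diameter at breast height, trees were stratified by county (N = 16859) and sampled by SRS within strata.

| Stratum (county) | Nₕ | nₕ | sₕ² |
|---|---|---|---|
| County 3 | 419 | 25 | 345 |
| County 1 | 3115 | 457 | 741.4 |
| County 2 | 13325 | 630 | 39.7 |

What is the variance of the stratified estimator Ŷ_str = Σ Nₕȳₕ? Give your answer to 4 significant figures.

2.637 × 10^7

Var(Ŷ_str) = Σₕ Nₕ²(1 − fₕ)sₕ²/nₕ.
County 3: 419²·(1 − 25/419)·345/25 = 2.2781868 × 10^6.
County 1: 3115²·(1 − 457/3115)·741.4/457 = 1.343227 × 10^7.
County 2: 13325²·(1 − 630/13325)·39.7/630 = 1.065982 × 10^7.
Sum = 2.6370277 × 10^7.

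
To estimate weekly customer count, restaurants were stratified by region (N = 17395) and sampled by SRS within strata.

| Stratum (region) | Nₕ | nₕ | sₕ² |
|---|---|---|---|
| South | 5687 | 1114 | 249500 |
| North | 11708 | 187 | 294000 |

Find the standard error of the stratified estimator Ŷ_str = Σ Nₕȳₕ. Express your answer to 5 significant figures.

466790

Var(Ŷ_str) = Σₕ Nₕ²(1 − fₕ)sₕ²/nₕ.
South: 5687²·(1 − 1114/5687)·249500/1114 = 5.8246494 × 10^9.
North: 11708²·(1 − 187/11708)·294000/187 = 2.120697 × 10^11.
Sum = 2.1789435 × 10^11.
SE = √(2.1789435 × 10^11) = 466790.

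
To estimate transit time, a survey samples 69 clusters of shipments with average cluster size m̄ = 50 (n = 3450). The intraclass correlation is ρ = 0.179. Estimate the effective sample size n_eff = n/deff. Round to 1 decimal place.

deff = 1 + (50 − 1)·0.179 = 1 + 8.771 = 9.771.
n_eff = 3450 / 9.771 = 353.1.

353.1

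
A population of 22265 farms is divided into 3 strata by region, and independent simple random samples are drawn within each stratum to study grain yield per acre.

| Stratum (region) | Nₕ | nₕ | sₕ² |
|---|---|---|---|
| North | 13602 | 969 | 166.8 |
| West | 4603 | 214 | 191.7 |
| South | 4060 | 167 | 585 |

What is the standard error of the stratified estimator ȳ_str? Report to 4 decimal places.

Var(ȳ_str) = Σₕ Wₕ²(1 − fₕ)sₕ²/nₕ with Wₕ = Nₕ/N, N = 22265.
North: Wₕ = 0.61091399; term = 0.61091399²·(1 − 0.07123952)·166.8/969 = 0.059667266.
West: Wₕ = 0.20673703; term = 0.20673703²·(1 − 0.04649142)·191.7/214 = 0.036506441.
South: Wₕ = 0.18234898; term = 0.18234898²·(1 − 0.04113300)·585/167 = 0.11168746.
Sum = 0.20786117.
SE = √(0.20786117) = 0.4559.

0.4559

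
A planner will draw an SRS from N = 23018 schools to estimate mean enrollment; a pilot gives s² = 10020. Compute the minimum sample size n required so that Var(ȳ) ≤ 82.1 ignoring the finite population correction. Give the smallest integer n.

123

Without fpc, n₀ = s²/D = 10020/82.1 = 122.0463.
Rounding up, n = 123.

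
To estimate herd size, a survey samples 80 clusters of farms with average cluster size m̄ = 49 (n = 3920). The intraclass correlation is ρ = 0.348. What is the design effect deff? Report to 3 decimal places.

17.704

deff = 1 + (49 − 1)·0.348 = 1 + 16.704 = 17.704.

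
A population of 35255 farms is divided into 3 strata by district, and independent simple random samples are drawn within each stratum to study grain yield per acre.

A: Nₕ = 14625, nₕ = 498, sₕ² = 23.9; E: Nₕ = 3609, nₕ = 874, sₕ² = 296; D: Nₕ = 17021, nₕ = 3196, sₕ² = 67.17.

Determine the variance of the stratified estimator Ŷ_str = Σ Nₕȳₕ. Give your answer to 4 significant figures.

Var(Ŷ_str) = Σₕ Nₕ²(1 − fₕ)sₕ²/nₕ.
A: 14625²·(1 − 498/14625)·23.9/498 = 9.9154945 × 10^6.
E: 3609²·(1 − 874/3609)·296/874 = 3.3429085 × 10^6.
D: 17021²·(1 − 3196/17021)·67.17/3196 = 4.9455977 × 10^6.
Sum = 1.8204001 × 10^7.

1.820 × 10^7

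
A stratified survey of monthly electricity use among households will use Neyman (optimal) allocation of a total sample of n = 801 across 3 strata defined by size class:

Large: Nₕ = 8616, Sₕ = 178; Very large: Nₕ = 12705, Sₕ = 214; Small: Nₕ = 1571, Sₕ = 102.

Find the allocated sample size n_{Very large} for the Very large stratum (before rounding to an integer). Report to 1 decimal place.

Neyman allocation: nₕ = n·NₕSₕ / Σⱼ NⱼSⱼ.
Σ NⱼSⱼ = 8616·178 + 12705·214 + 1571·102 = 4.41276 × 10^6.
n_{Very large} = 801·12705·214 / (4.41276 × 10^6) = 493.5.

493.5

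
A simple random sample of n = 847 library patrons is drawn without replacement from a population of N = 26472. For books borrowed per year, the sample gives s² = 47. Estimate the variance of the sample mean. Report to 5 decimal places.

0.05371

Under SRS without replacement, Var(ȳ) = (1 − f)·s²/n with f = n/N = 847/26472 = 0.03199607.
Var(ȳ) = (1 − 0.03199607)·47/847 = 0.96800393·0.055489965 = 0.053714504.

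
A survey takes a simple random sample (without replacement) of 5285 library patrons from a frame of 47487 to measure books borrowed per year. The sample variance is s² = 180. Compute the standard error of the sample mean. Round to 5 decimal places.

0.17398

Under SRS without replacement, Var(ȳ) = (1 − f)·s²/n with f = n/N = 5285/47487 = 0.11129362.
Var(ȳ) = (1 − 0.11129362)·180/5285 = 0.88870638·0.034058657 = 0.030268145.
SE(ȳ) = √(0.030268145) = 0.17398.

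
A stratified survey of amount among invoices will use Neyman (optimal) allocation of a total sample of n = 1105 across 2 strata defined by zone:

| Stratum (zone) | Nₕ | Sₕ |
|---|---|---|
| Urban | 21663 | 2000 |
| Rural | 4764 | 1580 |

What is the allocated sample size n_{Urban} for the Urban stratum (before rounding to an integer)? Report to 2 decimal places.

941.44

Neyman allocation: nₕ = n·NₕSₕ / Σⱼ NⱼSⱼ.
Σ NⱼSⱼ = 21663·2000 + 4764·1580 = 5.085312 × 10^7.
n_{Urban} = 1105·21663·2000 / (5.085312 × 10^7) = 941.44.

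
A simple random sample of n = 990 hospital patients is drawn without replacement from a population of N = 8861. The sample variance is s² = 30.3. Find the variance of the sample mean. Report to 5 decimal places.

0.02719

Under SRS without replacement, Var(ȳ) = (1 − f)·s²/n with f = n/N = 990/8861 = 0.11172554.
Var(ȳ) = (1 − 0.11172554)·30.3/990 = 0.88827446·0.030606061 = 0.027186582.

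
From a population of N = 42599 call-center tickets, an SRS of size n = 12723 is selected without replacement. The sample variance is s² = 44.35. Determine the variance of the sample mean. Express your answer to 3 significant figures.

0.00244

Under SRS without replacement, Var(ȳ) = (1 − f)·s²/n with f = n/N = 12723/42599 = 0.29866898.
Var(ȳ) = (1 − 0.29866898)·44.35/12723 = 0.70133102·0.0034858131 = 0.0024447088.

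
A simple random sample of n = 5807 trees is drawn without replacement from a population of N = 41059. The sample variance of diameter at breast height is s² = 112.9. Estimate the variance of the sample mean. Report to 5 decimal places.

Under SRS without replacement, Var(ȳ) = (1 − f)·s²/n with f = n/N = 5807/41059 = 0.14143062.
Var(ȳ) = (1 − 0.14143062)·112.9/5807 = 0.85856938·0.019442053 = 0.016692351.

0.01669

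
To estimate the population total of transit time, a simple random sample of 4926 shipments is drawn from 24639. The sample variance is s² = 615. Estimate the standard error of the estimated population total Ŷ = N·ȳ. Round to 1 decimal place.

Var(Ŷ) = N²·Var(ȳ) = N²·(1 − n/N)·s²/n.
f = 4926/24639 = 0.19992695; Var(ȳ) = 0.80007305·615/4926 = 0.099887318.
Var(Ŷ) = 24639² · 0.099887318 = 6.0639625 × 10^7.
SE(Ŷ) = √(6.0639625 × 10^7) = 7787.1.

7787.1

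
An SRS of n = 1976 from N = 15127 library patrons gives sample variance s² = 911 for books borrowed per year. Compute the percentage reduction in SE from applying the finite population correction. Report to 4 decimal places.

f = n/N = 1976/15127 = 0.13062736.
SE_no-fpc = √(s²/n) = 0.67899366; SE_fpc = √((1−f)s²/n) = 0.63309474.
Ratio = √(1−f) = 0.93240155. Reduction = 100·(1 − 0.93240155) = 6.7598%.

6.7598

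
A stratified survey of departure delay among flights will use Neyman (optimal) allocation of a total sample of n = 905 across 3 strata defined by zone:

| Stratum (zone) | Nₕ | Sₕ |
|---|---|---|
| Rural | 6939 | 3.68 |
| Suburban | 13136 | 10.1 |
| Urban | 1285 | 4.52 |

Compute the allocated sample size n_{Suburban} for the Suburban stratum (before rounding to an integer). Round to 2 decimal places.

732.05

Neyman allocation: nₕ = n·NₕSₕ / Σⱼ NⱼSⱼ.
Σ NⱼSⱼ = 6939·3.68 + 13136·10.1 + 1285·4.52 = 164017.32.
n_{Suburban} = 905·13136·10.1 / 164017.32 = 732.05.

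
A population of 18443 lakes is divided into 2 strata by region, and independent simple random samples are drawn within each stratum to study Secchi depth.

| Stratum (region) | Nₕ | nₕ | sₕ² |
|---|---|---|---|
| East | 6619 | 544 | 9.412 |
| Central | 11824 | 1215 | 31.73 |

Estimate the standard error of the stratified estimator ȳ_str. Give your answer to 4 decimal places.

Var(ȳ_str) = Σₕ Wₕ²(1 − fₕ)sₕ²/nₕ with Wₕ = Nₕ/N, N = 18443.
East: Wₕ = 0.35888955; term = 0.35888955²·(1 − 0.08218764)·9.412/544 = 0.0020453072.
Central: Wₕ = 0.64111045; term = 0.64111045²·(1 − 0.10275710)·31.73/1215 = 0.009630959.
Sum = 0.011676266.
SE = √(0.011676266) = 0.1081.

0.1081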